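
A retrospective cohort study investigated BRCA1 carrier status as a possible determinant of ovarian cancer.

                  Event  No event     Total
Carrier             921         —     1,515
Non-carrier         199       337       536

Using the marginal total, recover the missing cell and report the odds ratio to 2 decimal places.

The missing cell is in the exposed row: 1515 − 921 = 594.
So a = 921, b = 594, c = 199, d = 337.
OR = (a·d)/(b·c) = (921 × 337) / (594 × 199) = 310377 / 118206 = 2.62573

2.63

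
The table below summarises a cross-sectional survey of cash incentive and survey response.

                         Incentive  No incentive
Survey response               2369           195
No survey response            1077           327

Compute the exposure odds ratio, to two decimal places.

Reading the table with exposure as columns: a = 2369 (Incentive, case), b = 1077 (Incentive, non-case), c = 195 (No incentive, case), d = 327.
OR = (a·d)/(b·c) = (2369 × 327) / (1077 × 195) = 774663 / 210015 = 3.68861
The odds of survey response are about 3.69 times as high in the incentive group.

3.69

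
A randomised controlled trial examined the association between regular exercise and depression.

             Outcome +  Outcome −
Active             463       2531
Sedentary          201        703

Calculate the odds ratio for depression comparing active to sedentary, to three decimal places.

0.640

Cells: a = 463, b = 2531, c = 201, d = 703.
OR = (a·d)/(b·c) = (463 × 703) / (2531 × 201) = 325489 / 508731 = 0.63981
Exposure is associated with lower odds of depression (OR = 0.64 < 1).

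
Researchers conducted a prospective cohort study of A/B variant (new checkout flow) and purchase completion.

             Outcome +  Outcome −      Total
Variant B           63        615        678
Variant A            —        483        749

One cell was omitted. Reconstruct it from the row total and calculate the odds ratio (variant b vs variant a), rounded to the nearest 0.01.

The missing cell is in the unexposed row: 749 − 483 = 266.
So a = 63, b = 615, c = 266, d = 483.
OR = (a·d)/(b·c) = (63 × 483) / (615 × 266) = 30429 / 163590 = 0.18601

0.19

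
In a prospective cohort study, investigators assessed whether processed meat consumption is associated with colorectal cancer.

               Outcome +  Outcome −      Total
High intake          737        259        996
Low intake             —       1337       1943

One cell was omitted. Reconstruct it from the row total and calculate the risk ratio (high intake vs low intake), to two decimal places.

2.37

The missing cell is in the unexposed row: 1943 − 1337 = 606.
So a = 737, b = 259, c = 606, d = 1337.
RR = [a/(a+b)] / [c/(c+d)] = (737/996) / (606/1943) = 0.73996/0.31189 = 2.37251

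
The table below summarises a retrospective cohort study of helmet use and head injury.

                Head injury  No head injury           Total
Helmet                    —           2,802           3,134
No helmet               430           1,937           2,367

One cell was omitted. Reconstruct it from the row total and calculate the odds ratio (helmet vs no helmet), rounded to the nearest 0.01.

The missing cell is in the exposed row: 3134 − 2802 = 332.
So a = 332, b = 2802, c = 430, d = 1937.
OR = (a·d)/(b·c) = (332 × 1937) / (2802 × 430) = 643084 / 1204860 = 0.53374

0.53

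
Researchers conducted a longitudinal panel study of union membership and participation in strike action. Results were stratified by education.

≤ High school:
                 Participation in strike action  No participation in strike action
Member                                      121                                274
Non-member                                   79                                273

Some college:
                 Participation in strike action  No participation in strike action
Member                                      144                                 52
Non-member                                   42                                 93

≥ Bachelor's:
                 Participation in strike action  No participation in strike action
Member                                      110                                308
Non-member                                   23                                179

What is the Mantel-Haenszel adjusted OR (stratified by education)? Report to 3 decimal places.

OR_MH = Σ(aᵢdᵢ/nᵢ) / Σ(bᵢcᵢ/nᵢ), where nᵢ is the stratum total.
Stratum 1 (≤ High school): n = 747; a·d/n = 121·273/747 = 44.2209; b·c/n = 274·79/747 = 28.9772
Stratum 2 (Some college): n = 331; a·d/n = 144·93/331 = 40.4592; b·c/n = 52·42/331 = 6.5982
Stratum 3 (≥ Bachelor's): n = 620; a·d/n = 110·179/620 = 31.7581; b·c/n = 308·23/620 = 11.4258
OR_MH = (44.2209 + 40.4592 + 31.7581) / (28.9772 + 6.5982 + 11.4258) = 116.4382 / 47.0012 = 2.47734

2.477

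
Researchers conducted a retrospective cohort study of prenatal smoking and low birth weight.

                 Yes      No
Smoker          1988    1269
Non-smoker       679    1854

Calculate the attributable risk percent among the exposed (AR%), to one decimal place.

56.1

Cells: a = 1988, b = 1269, c = 679, d = 1854.
Risk in exposed = 1988/3257 = 0.61038; risk in unexposed = 679/2533 = 0.26806.
RR = 0.61038/0.26806 = 2.27701
AR% = (RR − 1)/RR × 100 = (2.27701 − 1)/2.27701 × 100 = 56.0827%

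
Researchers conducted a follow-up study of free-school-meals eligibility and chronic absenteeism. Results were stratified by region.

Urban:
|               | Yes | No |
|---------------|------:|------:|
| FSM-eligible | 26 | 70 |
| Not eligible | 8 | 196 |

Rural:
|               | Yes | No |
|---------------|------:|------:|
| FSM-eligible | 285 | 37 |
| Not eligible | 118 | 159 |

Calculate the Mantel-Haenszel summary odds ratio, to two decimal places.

OR_MH = Σ(aᵢdᵢ/nᵢ) / Σ(bᵢcᵢ/nᵢ), where nᵢ is the stratum total.
Stratum 1 (Urban): n = 300; a·d/n = 26·196/300 = 16.9867; b·c/n = 70·8/300 = 1.8667
Stratum 2 (Rural): n = 599; a·d/n = 285·159/599 = 75.6511; b·c/n = 37·118/599 = 7.2888
OR_MH = (16.9867 + 75.6511) / (1.8667 + 7.2888) = 92.6378 / 9.1555 = 10.11828

10.12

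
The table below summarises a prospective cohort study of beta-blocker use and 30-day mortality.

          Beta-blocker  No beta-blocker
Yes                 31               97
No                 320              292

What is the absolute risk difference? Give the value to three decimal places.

Reading the table with exposure as columns: a = 31 (Beta-blocker, case), b = 320 (Beta-blocker, non-case), c = 97 (No beta-blocker, case), d = 292.
Risk in exposed = 31/351 = 0.088319; risk in unexposed = 97/389 = 0.249357.
Risk difference = 0.088319 − 0.249357 = -0.161038

-0.161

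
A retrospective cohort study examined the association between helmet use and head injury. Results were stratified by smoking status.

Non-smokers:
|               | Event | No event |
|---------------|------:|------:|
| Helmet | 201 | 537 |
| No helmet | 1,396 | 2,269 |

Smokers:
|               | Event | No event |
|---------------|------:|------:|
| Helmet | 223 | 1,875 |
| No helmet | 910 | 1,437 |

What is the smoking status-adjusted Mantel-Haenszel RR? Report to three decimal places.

0.430

RR_MH = Σ(aᵢ·n₀ᵢ/nᵢ) / Σ(cᵢ·n₁ᵢ/nᵢ), with n₁ᵢ = aᵢ+bᵢ (exposed), n₀ᵢ = cᵢ+dᵢ (unexposed), nᵢ = n₁ᵢ+n₀ᵢ.
Stratum 1 (Non-smokers): n₁ = 738, n₀ = 3665, n = 4403; a·n₀/n = 201·3665/4403 = 167.3098; c·n₁/n = 1396·738/4403 = 233.9877
Stratum 2 (Smokers): n₁ = 2098, n₀ = 2347, n = 4445; a·n₀/n = 223·2347/4445 = 117.7460; c·n₁/n = 910·2098/4445 = 429.5118
RR_MH = (167.3098 + 117.7460) / (233.9877 + 429.5118) = 285.0558 / 663.4995 = 0.42962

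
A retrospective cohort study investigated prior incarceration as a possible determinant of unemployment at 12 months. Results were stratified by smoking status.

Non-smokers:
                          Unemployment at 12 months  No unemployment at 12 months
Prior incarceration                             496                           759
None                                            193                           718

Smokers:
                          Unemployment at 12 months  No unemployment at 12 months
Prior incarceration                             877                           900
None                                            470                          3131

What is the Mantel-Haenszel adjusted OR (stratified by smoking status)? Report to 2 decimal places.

4.61

OR_MH = Σ(aᵢdᵢ/nᵢ) / Σ(bᵢcᵢ/nᵢ), where nᵢ is the stratum total.
Stratum 1 (Non-smokers): n = 2166; a·d/n = 496·718/2166 = 164.4174; b·c/n = 759·193/2166 = 67.6302
Stratum 2 (Smokers): n = 5378; a·d/n = 877·3131/5378 = 510.5777; b·c/n = 900·470/5378 = 78.6538
OR_MH = (164.4174 + 510.5777) / (67.6302 + 78.6538) = 674.9951 / 146.2840 = 4.61428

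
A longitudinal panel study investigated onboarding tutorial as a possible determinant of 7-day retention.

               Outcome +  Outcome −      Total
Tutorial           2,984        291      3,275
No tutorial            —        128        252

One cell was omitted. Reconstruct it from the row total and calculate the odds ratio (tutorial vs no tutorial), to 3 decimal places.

10.585

The missing cell is in the unexposed row: 252 − 128 = 124.
So a = 2984, b = 291, c = 124, d = 128.
OR = (a·d)/(b·c) = (2984 × 128) / (291 × 124) = 381952 / 36084 = 10.58508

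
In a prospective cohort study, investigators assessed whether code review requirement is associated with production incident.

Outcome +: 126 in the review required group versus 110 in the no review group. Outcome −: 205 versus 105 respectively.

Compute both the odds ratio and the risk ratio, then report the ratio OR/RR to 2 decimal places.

From the description: a = 126, b = 205, c = 110, d = 105.
OR = (126·105)/(205·110) = 13230/22550 = 0.58670
Risk in exposed = 126/331 = 0.38066; risk in unexposed = 110/215 = 0.51163; RR = 0.74403
OR/RR = 0.58670 / 0.74403 = 0.78854
The outcome is not rare, so the OR lies further from 1 than the RR.

0.79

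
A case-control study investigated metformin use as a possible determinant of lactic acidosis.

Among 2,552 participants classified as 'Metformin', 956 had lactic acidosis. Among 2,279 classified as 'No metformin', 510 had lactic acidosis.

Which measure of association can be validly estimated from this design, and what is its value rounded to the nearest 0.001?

From the description: a = 956, b = 1596, c = 510, d = 1769.
This is a case-control study: participants were sampled on outcome status, so risks in the source population cannot be estimated directly — relative risk is not valid here. The odds ratio is the appropriate measure.
OR = (a·d)/(b·c) = (956 × 1769) / (1596 × 510) = 1691164 / 813960 = 2.07770

2.078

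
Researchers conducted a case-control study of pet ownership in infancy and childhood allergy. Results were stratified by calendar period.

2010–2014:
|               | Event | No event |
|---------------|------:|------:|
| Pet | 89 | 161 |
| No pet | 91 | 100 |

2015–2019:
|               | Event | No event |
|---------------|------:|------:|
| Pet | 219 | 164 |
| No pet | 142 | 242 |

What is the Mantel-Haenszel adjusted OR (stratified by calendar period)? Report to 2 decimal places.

OR_MH = Σ(aᵢdᵢ/nᵢ) / Σ(bᵢcᵢ/nᵢ), where nᵢ is the stratum total.
Stratum 1 (2010–2014): n = 441; a·d/n = 89·100/441 = 20.1814; b·c/n = 161·91/441 = 33.2222
Stratum 2 (2015–2019): n = 767; a·d/n = 219·242/767 = 69.0978; b·c/n = 164·142/767 = 30.3625
OR_MH = (20.1814 + 69.0978) / (33.2222 + 30.3625) = 89.2792 / 63.5847 = 1.40410

1.40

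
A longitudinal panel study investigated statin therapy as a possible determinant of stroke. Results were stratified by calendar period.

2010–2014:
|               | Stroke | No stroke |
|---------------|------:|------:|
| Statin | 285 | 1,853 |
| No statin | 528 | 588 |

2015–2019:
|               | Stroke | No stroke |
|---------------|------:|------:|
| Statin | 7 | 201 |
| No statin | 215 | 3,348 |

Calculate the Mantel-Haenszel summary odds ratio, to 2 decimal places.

OR_MH = Σ(aᵢdᵢ/nᵢ) / Σ(bᵢcᵢ/nᵢ), where nᵢ is the stratum total.
Stratum 1 (2010–2014): n = 3254; a·d/n = 285·588/3254 = 51.4997; b·c/n = 1853·528/3254 = 300.6712
Stratum 2 (2015–2019): n = 3771; a·d/n = 7·3348/3771 = 6.2148; b·c/n = 201·215/3771 = 11.4598
OR_MH = (51.4997 + 6.2148) / (300.6712 + 11.4598) = 57.7145 / 312.1310 = 0.18490

0.18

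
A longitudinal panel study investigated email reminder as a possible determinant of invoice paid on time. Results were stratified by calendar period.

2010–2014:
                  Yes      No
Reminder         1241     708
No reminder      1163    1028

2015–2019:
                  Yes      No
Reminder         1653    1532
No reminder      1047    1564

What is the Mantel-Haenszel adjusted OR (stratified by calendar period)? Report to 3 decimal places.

1.586

OR_MH = Σ(aᵢdᵢ/nᵢ) / Σ(bᵢcᵢ/nᵢ), where nᵢ is the stratum total.
Stratum 1 (2010–2014): n = 4140; a·d/n = 1241·1028/4140 = 308.1517; b·c/n = 708·1163/4140 = 198.8899
Stratum 2 (2015–2019): n = 5796; a·d/n = 1653·1564/5796 = 446.0476; b·c/n = 1532·1047/5796 = 276.7433
OR_MH = (308.1517 + 446.0476) / (198.8899 + 276.7433) = 754.1993 / 475.6331 = 1.58567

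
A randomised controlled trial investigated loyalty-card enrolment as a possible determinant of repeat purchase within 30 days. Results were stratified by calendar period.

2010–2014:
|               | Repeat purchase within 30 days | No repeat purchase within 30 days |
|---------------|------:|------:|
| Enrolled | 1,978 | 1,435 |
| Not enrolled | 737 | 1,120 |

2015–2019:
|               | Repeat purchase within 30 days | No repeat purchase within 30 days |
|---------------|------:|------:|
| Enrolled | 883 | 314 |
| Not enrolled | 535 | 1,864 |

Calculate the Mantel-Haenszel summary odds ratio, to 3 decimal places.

OR_MH = Σ(aᵢdᵢ/nᵢ) / Σ(bᵢcᵢ/nᵢ), where nᵢ is the stratum total.
Stratum 1 (2010–2014): n = 5270; a·d/n = 1978·1120/5270 = 420.3719; b·c/n = 1435·737/5270 = 200.6822
Stratum 2 (2015–2019): n = 3596; a·d/n = 883·1864/3596 = 457.7063; b·c/n = 314·535/3596 = 46.7158
OR_MH = (420.3719 + 457.7063) / (200.6822 + 46.7158) = 878.0783 / 247.3980 = 3.54925

3.549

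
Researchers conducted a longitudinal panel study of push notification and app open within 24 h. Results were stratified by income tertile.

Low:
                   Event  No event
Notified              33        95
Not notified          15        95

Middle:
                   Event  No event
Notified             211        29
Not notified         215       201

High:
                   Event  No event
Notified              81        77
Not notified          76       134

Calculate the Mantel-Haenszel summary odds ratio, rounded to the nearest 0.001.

3.418

OR_MH = Σ(aᵢdᵢ/nᵢ) / Σ(bᵢcᵢ/nᵢ), where nᵢ is the stratum total.
Stratum 1 (Low): n = 238; a·d/n = 33·95/238 = 13.1723; b·c/n = 95·15/238 = 5.9874
Stratum 2 (Middle): n = 656; a·d/n = 211·201/656 = 64.6509; b·c/n = 29·215/656 = 9.5046
Stratum 3 (High): n = 368; a·d/n = 81·134/368 = 29.4946; b·c/n = 77·76/368 = 15.9022
OR_MH = (13.1723 + 64.6509 + 29.4946) / (5.9874 + 9.5046 + 15.9022) = 107.3177 / 31.3941 = 3.41840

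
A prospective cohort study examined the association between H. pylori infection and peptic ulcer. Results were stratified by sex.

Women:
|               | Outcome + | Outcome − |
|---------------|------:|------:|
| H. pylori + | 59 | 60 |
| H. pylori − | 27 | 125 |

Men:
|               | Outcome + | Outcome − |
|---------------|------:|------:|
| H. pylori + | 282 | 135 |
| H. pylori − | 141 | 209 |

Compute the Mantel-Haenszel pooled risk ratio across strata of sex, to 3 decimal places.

1.828

RR_MH = Σ(aᵢ·n₀ᵢ/nᵢ) / Σ(cᵢ·n₁ᵢ/nᵢ), with n₁ᵢ = aᵢ+bᵢ (exposed), n₀ᵢ = cᵢ+dᵢ (unexposed), nᵢ = n₁ᵢ+n₀ᵢ.
Stratum 1 (Women): n₁ = 119, n₀ = 152, n = 271; a·n₀/n = 59·152/271 = 33.0923; c·n₁/n = 27·119/271 = 11.8561
Stratum 2 (Men): n₁ = 417, n₀ = 350, n = 767; a·n₀/n = 282·350/767 = 128.6832; c·n₁/n = 141·417/767 = 76.6584
RR_MH = (33.0923 + 128.6832) / (11.8561 + 76.6584) = 161.7754 / 88.5145 = 1.82767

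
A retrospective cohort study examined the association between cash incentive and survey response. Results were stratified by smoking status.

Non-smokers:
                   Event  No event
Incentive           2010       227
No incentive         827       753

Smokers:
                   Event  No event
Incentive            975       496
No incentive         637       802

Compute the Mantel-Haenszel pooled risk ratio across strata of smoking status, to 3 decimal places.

RR_MH = Σ(aᵢ·n₀ᵢ/nᵢ) / Σ(cᵢ·n₁ᵢ/nᵢ), with n₁ᵢ = aᵢ+bᵢ (exposed), n₀ᵢ = cᵢ+dᵢ (unexposed), nᵢ = n₁ᵢ+n₀ᵢ.
Stratum 1 (Non-smokers): n₁ = 2237, n₀ = 1580, n = 3817; a·n₀/n = 2010·1580/3817 = 832.0147; c·n₁/n = 827·2237/3817 = 484.6736
Stratum 2 (Smokers): n₁ = 1471, n₀ = 1439, n = 2910; a·n₀/n = 975·1439/2910 = 482.1392; c·n₁/n = 637·1471/2910 = 322.0024
RR_MH = (832.0147 + 482.1392) / (484.6736 + 322.0024) = 1314.1538 / 806.6760 = 1.62910

1.629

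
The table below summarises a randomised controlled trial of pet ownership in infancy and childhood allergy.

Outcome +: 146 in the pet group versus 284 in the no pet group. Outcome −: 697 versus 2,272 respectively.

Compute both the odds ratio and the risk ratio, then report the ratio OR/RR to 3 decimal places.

1.075

From the description: a = 146, b = 697, c = 284, d = 2272.
OR = (146·2272)/(697·284) = 331712/197948 = 1.67575
Risk in exposed = 146/843 = 0.17319; risk in unexposed = 284/2556 = 0.11111; RR = 1.55872
OR/RR = 1.67575 / 1.55872 = 1.07508
The outcome is not rare, so the OR lies further from 1 than the RR.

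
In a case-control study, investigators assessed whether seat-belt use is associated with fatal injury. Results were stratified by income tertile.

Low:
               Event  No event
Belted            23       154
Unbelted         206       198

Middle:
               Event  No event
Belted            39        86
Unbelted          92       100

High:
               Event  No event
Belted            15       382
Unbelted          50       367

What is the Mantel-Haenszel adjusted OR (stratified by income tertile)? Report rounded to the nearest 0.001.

0.261

OR_MH = Σ(aᵢdᵢ/nᵢ) / Σ(bᵢcᵢ/nᵢ), where nᵢ is the stratum total.
Stratum 1 (Low): n = 581; a·d/n = 23·198/581 = 7.8382; b·c/n = 154·206/581 = 54.6024
Stratum 2 (Middle): n = 317; a·d/n = 39·100/317 = 12.3028; b·c/n = 86·92/317 = 24.9590
Stratum 3 (High): n = 814; a·d/n = 15·367/814 = 6.7629; b·c/n = 382·50/814 = 23.4644
OR_MH = (7.8382 + 12.3028 + 6.7629) / (54.6024 + 24.9590 + 23.4644) = 26.9039 / 103.0258 = 0.26114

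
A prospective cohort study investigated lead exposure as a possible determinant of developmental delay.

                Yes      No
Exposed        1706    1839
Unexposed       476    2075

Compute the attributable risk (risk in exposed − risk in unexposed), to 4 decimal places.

0.2946

Cells: a = 1706, b = 1839, c = 476, d = 2075.
Risk in exposed = 1706/3545 = 0.481241; risk in unexposed = 476/2551 = 0.186593.
Risk difference = 0.481241 − 0.186593 = 0.294648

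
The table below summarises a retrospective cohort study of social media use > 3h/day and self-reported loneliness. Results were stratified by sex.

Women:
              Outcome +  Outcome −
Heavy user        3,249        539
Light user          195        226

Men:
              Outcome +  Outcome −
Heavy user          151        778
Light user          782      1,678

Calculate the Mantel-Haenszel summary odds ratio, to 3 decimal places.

OR_MH = Σ(aᵢdᵢ/nᵢ) / Σ(bᵢcᵢ/nᵢ), where nᵢ is the stratum total.
Stratum 1 (Women): n = 4209; a·d/n = 3249·226/4209 = 174.4533; b·c/n = 539·195/4209 = 24.9715
Stratum 2 (Men): n = 3389; a·d/n = 151·1678/3389 = 74.7648; b·c/n = 778·782/3389 = 179.5208
OR_MH = (174.4533 + 74.7648) / (24.9715 + 179.5208) = 249.2181 / 204.4923 = 1.21872

1.219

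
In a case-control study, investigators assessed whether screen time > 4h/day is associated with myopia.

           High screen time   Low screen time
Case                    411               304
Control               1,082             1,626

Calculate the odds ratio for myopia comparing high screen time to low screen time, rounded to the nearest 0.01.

Reading the table with exposure as columns: a = 411 (High screen time, case), b = 1082 (High screen time, non-case), c = 304 (Low screen time, case), d = 1626.
OR = (a·d)/(b·c) = (411 × 1626) / (1082 × 304) = 668286 / 328928 = 2.03171
The odds of myopia are about 2.03 times as high in the high screen time group.

2.03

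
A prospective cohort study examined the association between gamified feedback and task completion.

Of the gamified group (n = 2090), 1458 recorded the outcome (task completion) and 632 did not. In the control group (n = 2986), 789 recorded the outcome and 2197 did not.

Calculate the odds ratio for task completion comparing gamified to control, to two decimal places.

6.42

From the description: a = 1458, b = 632, c = 789, d = 2197.
OR = (a·d)/(b·c) = (1458 × 2197) / (632 × 789) = 3203226 / 498648 = 6.42382
The odds of task completion are about 6.42 times as high in the gamified group.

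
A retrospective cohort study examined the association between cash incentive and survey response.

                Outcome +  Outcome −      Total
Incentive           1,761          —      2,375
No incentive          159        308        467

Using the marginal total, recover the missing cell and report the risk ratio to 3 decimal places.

2.178

The missing cell is in the exposed row: 2375 − 1761 = 614.
So a = 1761, b = 614, c = 159, d = 308.
RR = [a/(a+b)] / [c/(c+d)] = (1761/2375) / (159/467) = 0.74147/0.34047 = 2.17779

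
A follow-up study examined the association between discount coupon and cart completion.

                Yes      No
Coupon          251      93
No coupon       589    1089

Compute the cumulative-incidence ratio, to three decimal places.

2.079

Cells: a = 251, b = 93, c = 589, d = 1089.
Risk in exposed = 251/344 = 0.72965; risk in unexposed = 589/1678 = 0.35101.
RR = 0.72965 / 0.35101 = 2.07870
The risk among the exposed is 2.08 times that among the unexposed.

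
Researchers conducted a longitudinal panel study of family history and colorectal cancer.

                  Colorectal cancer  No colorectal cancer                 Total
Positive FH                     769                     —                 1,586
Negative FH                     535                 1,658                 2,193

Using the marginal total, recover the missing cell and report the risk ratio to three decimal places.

1.988

The missing cell is in the exposed row: 1586 − 769 = 817.
So a = 769, b = 817, c = 535, d = 1658.
RR = [a/(a+b)] / [c/(c+d)] = (769/1586) / (535/2193) = 0.48487/0.24396 = 1.98750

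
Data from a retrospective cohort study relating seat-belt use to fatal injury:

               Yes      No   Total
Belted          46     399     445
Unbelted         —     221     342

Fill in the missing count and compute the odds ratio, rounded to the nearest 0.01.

0.21

The missing cell is in the unexposed row: 342 − 221 = 121.
So a = 46, b = 399, c = 121, d = 221.
OR = (a·d)/(b·c) = (46 × 221) / (399 × 121) = 10166 / 48279 = 0.21057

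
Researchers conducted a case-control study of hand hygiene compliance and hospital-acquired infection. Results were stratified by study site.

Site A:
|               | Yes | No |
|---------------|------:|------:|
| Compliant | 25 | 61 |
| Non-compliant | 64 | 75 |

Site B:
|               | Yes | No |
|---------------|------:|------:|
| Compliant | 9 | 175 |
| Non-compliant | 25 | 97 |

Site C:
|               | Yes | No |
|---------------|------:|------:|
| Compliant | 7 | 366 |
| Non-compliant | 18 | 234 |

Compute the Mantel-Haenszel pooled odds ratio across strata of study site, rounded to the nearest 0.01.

OR_MH = Σ(aᵢdᵢ/nᵢ) / Σ(bᵢcᵢ/nᵢ), where nᵢ is the stratum total.
Stratum 1 (Site A): n = 225; a·d/n = 25·75/225 = 8.3333; b·c/n = 61·64/225 = 17.3511
Stratum 2 (Site B): n = 306; a·d/n = 9·97/306 = 2.8529; b·c/n = 175·25/306 = 14.2974
Stratum 3 (Site C): n = 625; a·d/n = 7·234/625 = 2.6208; b·c/n = 366·18/625 = 10.5408
OR_MH = (8.3333 + 2.8529 + 2.6208) / (17.3511 + 14.2974 + 10.5408) = 13.8071 / 42.1893 = 0.32726

0.33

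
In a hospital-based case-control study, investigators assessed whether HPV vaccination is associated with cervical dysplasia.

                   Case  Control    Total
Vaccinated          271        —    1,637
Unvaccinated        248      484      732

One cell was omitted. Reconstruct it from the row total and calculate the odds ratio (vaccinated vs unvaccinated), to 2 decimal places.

0.39

The missing cell is in the exposed row: 1637 − 271 = 1366.
So a = 271, b = 1366, c = 248, d = 484.
OR = (a·d)/(b·c) = (271 × 484) / (1366 × 248) = 131164 / 338768 = 0.38718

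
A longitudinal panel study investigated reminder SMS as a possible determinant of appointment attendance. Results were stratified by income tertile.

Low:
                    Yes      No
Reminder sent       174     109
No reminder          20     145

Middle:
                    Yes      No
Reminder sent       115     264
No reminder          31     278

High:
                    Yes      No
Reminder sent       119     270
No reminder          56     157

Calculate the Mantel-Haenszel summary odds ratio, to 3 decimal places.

OR_MH = Σ(aᵢdᵢ/nᵢ) / Σ(bᵢcᵢ/nᵢ), where nᵢ is the stratum total.
Stratum 1 (Low): n = 448; a·d/n = 174·145/448 = 56.3170; b·c/n = 109·20/448 = 4.8661
Stratum 2 (Middle): n = 688; a·d/n = 115·278/688 = 46.4680; b·c/n = 264·31/688 = 11.8953
Stratum 3 (High): n = 602; a·d/n = 119·157/602 = 31.0349; b·c/n = 270·56/602 = 25.1163
OR_MH = (56.3170 + 46.4680 + 31.0349) / (4.8661 + 11.8953 + 25.1163) = 133.8199 / 41.8777 = 3.19549

3.195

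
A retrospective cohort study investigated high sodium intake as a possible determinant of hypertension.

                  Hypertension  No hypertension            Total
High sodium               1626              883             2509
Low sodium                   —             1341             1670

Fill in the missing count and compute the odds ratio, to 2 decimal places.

7.51

The missing cell is in the unexposed row: 1670 − 1341 = 329.
So a = 1626, b = 883, c = 329, d = 1341.
OR = (a·d)/(b·c) = (1626 × 1341) / (883 × 329) = 2180466 / 290507 = 7.50573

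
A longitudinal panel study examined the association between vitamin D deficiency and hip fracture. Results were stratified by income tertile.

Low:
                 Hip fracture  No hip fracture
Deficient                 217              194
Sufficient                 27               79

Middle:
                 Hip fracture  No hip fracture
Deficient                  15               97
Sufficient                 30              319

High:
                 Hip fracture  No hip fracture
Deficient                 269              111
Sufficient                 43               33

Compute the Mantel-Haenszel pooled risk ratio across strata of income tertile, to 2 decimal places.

1.56

RR_MH = Σ(aᵢ·n₀ᵢ/nᵢ) / Σ(cᵢ·n₁ᵢ/nᵢ), with n₁ᵢ = aᵢ+bᵢ (exposed), n₀ᵢ = cᵢ+dᵢ (unexposed), nᵢ = n₁ᵢ+n₀ᵢ.
Stratum 1 (Low): n₁ = 411, n₀ = 106, n = 517; a·n₀/n = 217·106/517 = 44.4913; c·n₁/n = 27·411/517 = 21.4642
Stratum 2 (Middle): n₁ = 112, n₀ = 349, n = 461; a·n₀/n = 15·349/461 = 11.3557; c·n₁/n = 30·112/461 = 7.2885
Stratum 3 (High): n₁ = 380, n₀ = 76, n = 456; a·n₀/n = 269·76/456 = 44.8333; c·n₁/n = 43·380/456 = 35.8333
RR_MH = (44.4913 + 11.3557 + 44.8333) / (21.4642 + 7.2885 + 35.8333) = 100.6804 / 64.5861 = 1.55886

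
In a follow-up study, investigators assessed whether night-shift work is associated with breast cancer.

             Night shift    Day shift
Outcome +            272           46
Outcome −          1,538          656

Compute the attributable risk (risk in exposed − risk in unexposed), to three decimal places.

0.085

Reading the table with exposure as columns: a = 272 (Night shift, case), b = 1538 (Night shift, non-case), c = 46 (Day shift, case), d = 656.
Risk in exposed = 272/1810 = 0.150276; risk in unexposed = 46/702 = 0.065527.
Risk difference = 0.150276 − 0.065527 = 0.084749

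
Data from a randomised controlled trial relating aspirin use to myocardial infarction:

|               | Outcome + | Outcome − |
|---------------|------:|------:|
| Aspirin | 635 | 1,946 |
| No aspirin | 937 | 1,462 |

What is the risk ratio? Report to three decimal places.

Cells: a = 635, b = 1946, c = 937, d = 1462.
Risk in exposed = 635/2581 = 0.24603; risk in unexposed = 937/2399 = 0.39058.
RR = 0.24603 / 0.39058 = 0.62991
The risk is 37% lower among the exposed than among the unexposed.

0.630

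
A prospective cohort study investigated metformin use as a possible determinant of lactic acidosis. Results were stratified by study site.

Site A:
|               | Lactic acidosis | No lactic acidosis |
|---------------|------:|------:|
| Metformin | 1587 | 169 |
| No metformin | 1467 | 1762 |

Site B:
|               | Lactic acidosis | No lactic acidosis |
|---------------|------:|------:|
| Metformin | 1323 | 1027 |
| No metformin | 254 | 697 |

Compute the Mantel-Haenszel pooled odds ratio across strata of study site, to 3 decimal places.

OR_MH = Σ(aᵢdᵢ/nᵢ) / Σ(bᵢcᵢ/nᵢ), where nᵢ is the stratum total.
Stratum 1 (Site A): n = 4985; a·d/n = 1587·1762/4985 = 560.9416; b·c/n = 169·1467/4985 = 49.7338
Stratum 2 (Site B): n = 3301; a·d/n = 1323·697/3301 = 279.3490; b·c/n = 1027·254/3301 = 79.0239
OR_MH = (560.9416 + 279.3490) / (49.7338 + 79.0239) = 840.2906 / 128.7577 = 6.52614

6.526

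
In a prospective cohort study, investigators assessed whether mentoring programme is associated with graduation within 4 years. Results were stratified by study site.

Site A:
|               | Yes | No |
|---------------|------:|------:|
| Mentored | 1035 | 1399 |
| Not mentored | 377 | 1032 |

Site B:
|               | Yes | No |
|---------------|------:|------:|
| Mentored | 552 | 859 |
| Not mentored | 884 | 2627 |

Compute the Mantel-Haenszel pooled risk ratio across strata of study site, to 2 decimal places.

1.57

RR_MH = Σ(aᵢ·n₀ᵢ/nᵢ) / Σ(cᵢ·n₁ᵢ/nᵢ), with n₁ᵢ = aᵢ+bᵢ (exposed), n₀ᵢ = cᵢ+dᵢ (unexposed), nᵢ = n₁ᵢ+n₀ᵢ.
Stratum 1 (Site A): n₁ = 2434, n₀ = 1409, n = 3843; a·n₀/n = 1035·1409/3843 = 379.4731; c·n₁/n = 377·2434/3843 = 238.7765
Stratum 2 (Site B): n₁ = 1411, n₀ = 3511, n = 4922; a·n₀/n = 552·3511/4922 = 393.7570; c·n₁/n = 884·1411/4922 = 253.4181
RR_MH = (379.4731 + 393.7570) / (238.7765 + 253.4181) = 773.2301 / 492.1946 = 1.57098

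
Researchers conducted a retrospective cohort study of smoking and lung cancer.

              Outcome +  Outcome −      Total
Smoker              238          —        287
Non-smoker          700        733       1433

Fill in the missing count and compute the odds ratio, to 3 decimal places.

5.086

The missing cell is in the exposed row: 287 − 238 = 49.
So a = 238, b = 49, c = 700, d = 733.
OR = (a·d)/(b·c) = (238 × 733) / (49 × 700) = 174454 / 34300 = 5.08612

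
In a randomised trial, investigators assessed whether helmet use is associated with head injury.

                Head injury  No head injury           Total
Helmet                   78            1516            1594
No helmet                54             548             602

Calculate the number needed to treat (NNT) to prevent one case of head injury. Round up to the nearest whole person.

Risk in treated group = 78/1594 = 0.04893; risk in control = 54/602 = 0.08970.
Absolute risk reduction = 0.08970 − 0.04893 = 0.04077
NNT = 1 / ARR = 1 / 0.04077 = 24.529 → round up → 25

25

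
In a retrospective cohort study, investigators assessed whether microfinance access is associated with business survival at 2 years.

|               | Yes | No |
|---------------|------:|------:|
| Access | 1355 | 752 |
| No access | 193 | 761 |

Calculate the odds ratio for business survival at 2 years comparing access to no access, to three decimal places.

7.105

Cells: a = 1355, b = 752, c = 193, d = 761.
OR = (a·d)/(b·c) = (1355 × 761) / (752 × 193) = 1031155 / 145136 = 7.10475
The odds of business survival at 2 years are about 7.10 times as high in the access group.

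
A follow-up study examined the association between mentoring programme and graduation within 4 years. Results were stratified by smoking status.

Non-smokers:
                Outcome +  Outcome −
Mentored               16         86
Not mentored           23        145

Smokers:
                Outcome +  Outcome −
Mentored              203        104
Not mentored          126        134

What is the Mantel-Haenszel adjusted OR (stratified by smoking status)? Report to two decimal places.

1.86

OR_MH = Σ(aᵢdᵢ/nᵢ) / Σ(bᵢcᵢ/nᵢ), where nᵢ is the stratum total.
Stratum 1 (Non-smokers): n = 270; a·d/n = 16·145/270 = 8.5926; b·c/n = 86·23/270 = 7.3259
Stratum 2 (Smokers): n = 567; a·d/n = 203·134/567 = 47.9753; b·c/n = 104·126/567 = 23.1111
OR_MH = (8.5926 + 47.9753) / (7.3259 + 23.1111) = 56.5679 / 30.4370 = 1.85852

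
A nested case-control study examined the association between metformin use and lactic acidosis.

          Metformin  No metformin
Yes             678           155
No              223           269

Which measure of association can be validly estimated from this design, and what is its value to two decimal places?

Reading the table with exposure as columns: a = 678 (Metformin, case), b = 223 (Metformin, non-case), c = 155 (No metformin, case), d = 269.
This is a nested case-control study: participants were sampled on outcome status, so risks in the source population cannot be estimated directly — relative risk is not valid here. The odds ratio is the appropriate measure.
OR = (a·d)/(b·c) = (678 × 269) / (223 × 155) = 182382 / 34565 = 5.27649

5.28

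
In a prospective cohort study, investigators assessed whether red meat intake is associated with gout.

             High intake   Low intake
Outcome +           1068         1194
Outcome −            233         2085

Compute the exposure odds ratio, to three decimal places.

Reading the table with exposure as columns: a = 1068 (High intake, case), b = 233 (High intake, non-case), c = 1194 (Low intake, case), d = 2085.
OR = (a·d)/(b·c) = (1068 × 2085) / (233 × 1194) = 2226780 / 278202 = 8.00418
The odds of gout are about 8.00 times as high in the high intake group.

8.004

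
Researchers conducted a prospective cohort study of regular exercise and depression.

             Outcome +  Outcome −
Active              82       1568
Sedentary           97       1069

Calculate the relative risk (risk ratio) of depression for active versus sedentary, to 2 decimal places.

0.60

Cells: a = 82, b = 1568, c = 97, d = 1069.
Risk in exposed = 82/1650 = 0.04970; risk in unexposed = 97/1166 = 0.08319.
RR = 0.04970 / 0.08319 = 0.59739
The risk is 40% lower among the exposed than among the unexposed.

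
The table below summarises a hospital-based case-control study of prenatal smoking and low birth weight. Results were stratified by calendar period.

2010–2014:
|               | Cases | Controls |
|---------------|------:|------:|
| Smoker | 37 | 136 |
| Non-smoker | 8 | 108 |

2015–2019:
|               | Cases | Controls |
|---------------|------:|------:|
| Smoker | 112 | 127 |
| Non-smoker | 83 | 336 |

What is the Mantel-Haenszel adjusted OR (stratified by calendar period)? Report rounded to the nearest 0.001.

OR_MH = Σ(aᵢdᵢ/nᵢ) / Σ(bᵢcᵢ/nᵢ), where nᵢ is the stratum total.
Stratum 1 (2010–2014): n = 289; a·d/n = 37·108/289 = 13.8270; b·c/n = 136·8/289 = 3.7647
Stratum 2 (2015–2019): n = 658; a·d/n = 112·336/658 = 57.1915; b·c/n = 127·83/658 = 16.0198
OR_MH = (13.8270 + 57.1915) / (3.7647 + 16.0198) = 71.0185 / 19.7845 = 3.58961

3.590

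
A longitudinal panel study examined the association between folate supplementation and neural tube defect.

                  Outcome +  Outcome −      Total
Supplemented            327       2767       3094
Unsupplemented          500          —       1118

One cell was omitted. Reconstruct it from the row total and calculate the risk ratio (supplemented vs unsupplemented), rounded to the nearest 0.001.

The missing cell is in the unexposed row: 1118 − 500 = 618.
So a = 327, b = 2767, c = 500, d = 618.
RR = [a/(a+b)] / [c/(c+d)] = (327/3094) / (500/1118) = 0.10569/0.44723 = 0.23632

0.236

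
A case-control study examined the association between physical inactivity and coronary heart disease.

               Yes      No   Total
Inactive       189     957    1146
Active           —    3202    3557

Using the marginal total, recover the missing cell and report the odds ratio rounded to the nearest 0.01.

The missing cell is in the unexposed row: 3557 − 3202 = 355.
So a = 189, b = 957, c = 355, d = 3202.
OR = (a·d)/(b·c) = (189 × 3202) / (957 × 355) = 605178 / 339735 = 1.78132

1.78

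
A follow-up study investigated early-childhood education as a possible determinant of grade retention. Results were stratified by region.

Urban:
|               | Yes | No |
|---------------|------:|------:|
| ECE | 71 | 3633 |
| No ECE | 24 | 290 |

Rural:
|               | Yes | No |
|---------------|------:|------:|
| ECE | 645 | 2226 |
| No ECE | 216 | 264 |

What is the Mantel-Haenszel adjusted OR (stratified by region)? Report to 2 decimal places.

OR_MH = Σ(aᵢdᵢ/nᵢ) / Σ(bᵢcᵢ/nᵢ), where nᵢ is the stratum total.
Stratum 1 (Urban): n = 4018; a·d/n = 71·290/4018 = 5.1244; b·c/n = 3633·24/4018 = 21.7003
Stratum 2 (Rural): n = 3351; a·d/n = 645·264/3351 = 50.8147; b·c/n = 2226·216/3351 = 143.4843
OR_MH = (5.1244 + 50.8147) / (21.7003 + 143.4843) = 55.9391 / 165.1847 = 0.33865

0.34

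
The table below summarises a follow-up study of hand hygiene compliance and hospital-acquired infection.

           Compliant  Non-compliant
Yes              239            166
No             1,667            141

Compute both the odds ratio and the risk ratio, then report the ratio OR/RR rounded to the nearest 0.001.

Reading the table with exposure as columns: a = 239 (Compliant, case), b = 1667 (Compliant, non-case), c = 166 (Non-compliant, case), d = 141.
OR = (239·141)/(1667·166) = 33699/276722 = 0.12178
Risk in exposed = 239/1906 = 0.12539; risk in unexposed = 166/307 = 0.54072; RR = 0.23190
OR/RR = 0.12178 / 0.23190 = 0.52513
The outcome is not rare, so the OR lies further from 1 than the RR.

0.525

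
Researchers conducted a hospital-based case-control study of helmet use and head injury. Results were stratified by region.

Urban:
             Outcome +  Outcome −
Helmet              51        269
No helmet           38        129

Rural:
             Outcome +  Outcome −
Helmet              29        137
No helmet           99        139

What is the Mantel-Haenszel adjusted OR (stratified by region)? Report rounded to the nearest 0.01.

0.43

OR_MH = Σ(aᵢdᵢ/nᵢ) / Σ(bᵢcᵢ/nᵢ), where nᵢ is the stratum total.
Stratum 1 (Urban): n = 487; a·d/n = 51·129/487 = 13.5092; b·c/n = 269·38/487 = 20.9897
Stratum 2 (Rural): n = 404; a·d/n = 29·139/404 = 9.9777; b·c/n = 137·99/404 = 33.5718
OR_MH = (13.5092 + 9.9777) / (20.9897 + 33.5718) = 23.4870 / 54.5615 = 0.43047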